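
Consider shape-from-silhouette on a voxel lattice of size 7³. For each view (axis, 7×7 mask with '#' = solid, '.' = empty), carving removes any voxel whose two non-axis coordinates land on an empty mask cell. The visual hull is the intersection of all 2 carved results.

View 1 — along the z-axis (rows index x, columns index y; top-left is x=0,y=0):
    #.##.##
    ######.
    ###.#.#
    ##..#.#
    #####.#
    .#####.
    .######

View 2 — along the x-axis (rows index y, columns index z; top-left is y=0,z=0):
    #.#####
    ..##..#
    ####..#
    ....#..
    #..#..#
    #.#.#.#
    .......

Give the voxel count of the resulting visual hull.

voxel count = 117

before carving: 343 voxels (7×7×7)
[1] z-view keeps 37 columns → grid now 259
[2] x-view keeps 22 columns → grid now 117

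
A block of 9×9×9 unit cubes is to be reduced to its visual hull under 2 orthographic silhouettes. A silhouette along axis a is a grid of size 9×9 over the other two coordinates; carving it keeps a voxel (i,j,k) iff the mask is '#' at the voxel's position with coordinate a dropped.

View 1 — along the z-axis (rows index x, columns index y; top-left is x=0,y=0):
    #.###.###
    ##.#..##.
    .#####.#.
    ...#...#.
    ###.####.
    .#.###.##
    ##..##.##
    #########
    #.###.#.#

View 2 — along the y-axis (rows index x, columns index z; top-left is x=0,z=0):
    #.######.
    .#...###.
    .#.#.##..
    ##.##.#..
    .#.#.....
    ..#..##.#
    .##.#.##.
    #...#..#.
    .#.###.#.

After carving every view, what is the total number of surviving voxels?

before carving: 729 voxels (9×9×9)
[1] z-view keeps 54 columns → grid now 486
[2] y-view keeps 39 columns → grid now 228

|visual hull| = 228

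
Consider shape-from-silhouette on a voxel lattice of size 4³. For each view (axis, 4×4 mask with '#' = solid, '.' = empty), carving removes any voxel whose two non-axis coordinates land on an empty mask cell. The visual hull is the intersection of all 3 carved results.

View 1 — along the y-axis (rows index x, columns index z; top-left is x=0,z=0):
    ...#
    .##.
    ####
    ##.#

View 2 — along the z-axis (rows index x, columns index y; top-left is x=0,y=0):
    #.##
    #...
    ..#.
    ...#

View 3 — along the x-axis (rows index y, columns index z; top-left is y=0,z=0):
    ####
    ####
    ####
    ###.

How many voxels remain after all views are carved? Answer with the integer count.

voxel count = 10

before carving: 64 voxels (4×4×4)
  1. axis=1 (XZ plane), |mask|=10  ⇒  voxels=40
  2. axis=2 (XY plane), |mask|=6  ⇒  voxels=12
  3. axis=0 (YZ plane), |mask|=15  ⇒  voxels=10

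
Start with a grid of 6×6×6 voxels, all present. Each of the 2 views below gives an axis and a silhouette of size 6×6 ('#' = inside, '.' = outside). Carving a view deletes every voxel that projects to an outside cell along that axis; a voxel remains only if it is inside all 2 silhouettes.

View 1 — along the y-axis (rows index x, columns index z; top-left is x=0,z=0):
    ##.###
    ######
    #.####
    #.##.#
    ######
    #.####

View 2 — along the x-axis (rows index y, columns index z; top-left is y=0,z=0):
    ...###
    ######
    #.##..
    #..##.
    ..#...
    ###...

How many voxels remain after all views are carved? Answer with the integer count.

full grid |V| = 216
step 1: project along y, AND mask (31/36) → |grid| = 186
step 2: project along x, AND mask (19/36) → |grid| = 101

remaining voxels: 101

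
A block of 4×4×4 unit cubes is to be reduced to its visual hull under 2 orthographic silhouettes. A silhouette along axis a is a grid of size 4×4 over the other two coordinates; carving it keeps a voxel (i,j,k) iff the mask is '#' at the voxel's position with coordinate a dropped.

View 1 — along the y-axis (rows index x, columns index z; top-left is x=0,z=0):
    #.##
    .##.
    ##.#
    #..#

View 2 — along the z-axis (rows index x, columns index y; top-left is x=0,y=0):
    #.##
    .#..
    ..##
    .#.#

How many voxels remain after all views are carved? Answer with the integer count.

start: 4×4×4 = 64 voxels
carve view 1 (along y, XZ-mask fill 10/16): 40 voxels remain
carve view 2 (along z, XY-mask fill 8/16): 21 voxels remain

21 voxels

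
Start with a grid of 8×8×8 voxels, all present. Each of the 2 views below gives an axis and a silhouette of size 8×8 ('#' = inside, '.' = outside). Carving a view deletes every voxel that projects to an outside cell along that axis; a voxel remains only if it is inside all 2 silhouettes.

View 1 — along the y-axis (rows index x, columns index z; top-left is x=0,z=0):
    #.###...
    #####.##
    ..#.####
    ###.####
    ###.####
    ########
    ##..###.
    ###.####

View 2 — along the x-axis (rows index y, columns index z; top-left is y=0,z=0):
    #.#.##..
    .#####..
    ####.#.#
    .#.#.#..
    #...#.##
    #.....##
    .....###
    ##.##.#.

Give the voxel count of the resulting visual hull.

initial block: 8^3 = 512
carve view 1 (along y, XZ-mask fill 50/64): 400 voxels remain
carve view 2 (along x, YZ-mask fill 33/64): 206 voxels remain

206 voxels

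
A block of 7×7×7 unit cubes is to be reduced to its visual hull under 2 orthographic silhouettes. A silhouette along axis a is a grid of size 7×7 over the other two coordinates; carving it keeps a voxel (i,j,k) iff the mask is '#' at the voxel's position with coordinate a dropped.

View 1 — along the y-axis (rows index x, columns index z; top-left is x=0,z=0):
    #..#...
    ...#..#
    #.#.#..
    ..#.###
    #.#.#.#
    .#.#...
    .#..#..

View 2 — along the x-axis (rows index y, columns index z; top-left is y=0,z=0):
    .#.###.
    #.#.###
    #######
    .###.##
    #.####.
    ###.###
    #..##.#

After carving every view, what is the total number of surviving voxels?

before carving: 343 voxels (7×7×7)
  1. axis=1 (XZ plane), |mask|=19  ⇒  voxels=133
  2. axis=0 (YZ plane), |mask|=36  ⇒  voxels=98

remaining voxels: 98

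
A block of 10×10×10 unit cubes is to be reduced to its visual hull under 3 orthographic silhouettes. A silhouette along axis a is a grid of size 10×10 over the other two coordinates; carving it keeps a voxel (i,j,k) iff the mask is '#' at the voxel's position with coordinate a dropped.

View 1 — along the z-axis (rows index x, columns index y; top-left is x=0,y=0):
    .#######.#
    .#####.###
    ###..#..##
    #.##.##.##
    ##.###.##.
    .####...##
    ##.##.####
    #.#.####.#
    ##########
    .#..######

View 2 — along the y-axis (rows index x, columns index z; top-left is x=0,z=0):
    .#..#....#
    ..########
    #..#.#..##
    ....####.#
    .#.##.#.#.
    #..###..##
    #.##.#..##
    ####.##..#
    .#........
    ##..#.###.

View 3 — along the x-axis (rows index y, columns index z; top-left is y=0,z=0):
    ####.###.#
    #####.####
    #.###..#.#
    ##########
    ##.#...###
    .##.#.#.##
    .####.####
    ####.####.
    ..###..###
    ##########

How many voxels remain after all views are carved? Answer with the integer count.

before carving: 1000 voxels (10×10×10)
  1. axis=2 (XY plane), |mask|=74  ⇒  voxels=740
  2. axis=1 (XZ plane), |mask|=52  ⇒  voxels=373
  3. axis=0 (YZ plane), |mask|=77  ⇒  voxels=290

voxel count = 290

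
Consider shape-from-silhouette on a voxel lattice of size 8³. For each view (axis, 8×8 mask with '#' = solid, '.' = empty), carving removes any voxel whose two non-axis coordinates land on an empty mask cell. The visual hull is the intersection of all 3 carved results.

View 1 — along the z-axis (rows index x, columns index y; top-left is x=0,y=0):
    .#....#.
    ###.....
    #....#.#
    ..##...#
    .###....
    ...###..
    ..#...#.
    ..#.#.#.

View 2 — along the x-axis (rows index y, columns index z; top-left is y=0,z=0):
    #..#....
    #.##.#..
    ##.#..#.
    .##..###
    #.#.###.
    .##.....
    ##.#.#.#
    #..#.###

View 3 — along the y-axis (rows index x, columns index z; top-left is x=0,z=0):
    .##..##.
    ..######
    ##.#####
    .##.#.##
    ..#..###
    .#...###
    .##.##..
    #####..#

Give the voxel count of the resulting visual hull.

initial block: 8^3 = 512
step 1: project along z, AND mask (22/64) → |grid| = 176
step 2: project along x, AND mask (32/64) → |grid| = 90
step 3: project along y, AND mask (40/64) → |grid| = 53

|visual hull| = 53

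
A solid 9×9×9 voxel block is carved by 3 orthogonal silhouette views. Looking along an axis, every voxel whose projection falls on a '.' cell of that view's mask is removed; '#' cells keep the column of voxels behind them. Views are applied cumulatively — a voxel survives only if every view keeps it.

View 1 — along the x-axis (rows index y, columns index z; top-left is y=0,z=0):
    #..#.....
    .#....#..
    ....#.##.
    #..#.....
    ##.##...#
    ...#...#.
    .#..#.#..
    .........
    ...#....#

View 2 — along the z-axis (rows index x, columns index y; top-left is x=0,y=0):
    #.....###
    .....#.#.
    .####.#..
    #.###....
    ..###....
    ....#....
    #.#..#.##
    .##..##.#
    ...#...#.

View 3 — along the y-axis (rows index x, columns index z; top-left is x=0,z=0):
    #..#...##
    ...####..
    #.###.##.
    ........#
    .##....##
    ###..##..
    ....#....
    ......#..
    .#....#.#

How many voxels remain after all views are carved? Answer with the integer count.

voxel count = 26

start: 9×9×9 = 729 voxels
after view 1 [x-axis, 21 of 81 cells solid] → remaining = 189
after view 2 [z-axis, 31 of 81 cells solid] → remaining = 74
after view 3 [y-axis, 29 of 81 cells solid] → remaining = 26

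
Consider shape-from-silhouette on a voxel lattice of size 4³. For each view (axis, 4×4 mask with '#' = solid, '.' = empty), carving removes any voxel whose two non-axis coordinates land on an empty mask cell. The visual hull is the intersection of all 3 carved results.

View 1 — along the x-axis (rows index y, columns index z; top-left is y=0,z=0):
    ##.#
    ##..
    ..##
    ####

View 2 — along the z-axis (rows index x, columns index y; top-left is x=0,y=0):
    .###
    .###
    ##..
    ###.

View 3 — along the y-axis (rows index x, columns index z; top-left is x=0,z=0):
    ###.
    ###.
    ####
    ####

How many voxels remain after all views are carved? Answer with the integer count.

voxel count = 24

before carving: 64 voxels (4×4×4)
  1. axis=0 (YZ plane), |mask|=11  ⇒  voxels=44
  2. axis=2 (XY plane), |mask|=11  ⇒  voxels=28
  3. axis=1 (XZ plane), |mask|=14  ⇒  voxels=24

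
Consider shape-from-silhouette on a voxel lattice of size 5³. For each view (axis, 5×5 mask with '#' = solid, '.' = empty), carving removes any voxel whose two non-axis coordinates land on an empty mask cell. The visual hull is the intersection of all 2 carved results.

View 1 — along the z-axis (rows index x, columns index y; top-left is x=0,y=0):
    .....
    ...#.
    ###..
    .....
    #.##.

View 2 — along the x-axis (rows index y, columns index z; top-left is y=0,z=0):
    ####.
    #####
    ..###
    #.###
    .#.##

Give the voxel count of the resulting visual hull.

initial block: 5^3 = 125
step 1: project along z, AND mask (7/25) → |grid| = 35
step 2: project along x, AND mask (19/25) → |grid| = 27

27 voxels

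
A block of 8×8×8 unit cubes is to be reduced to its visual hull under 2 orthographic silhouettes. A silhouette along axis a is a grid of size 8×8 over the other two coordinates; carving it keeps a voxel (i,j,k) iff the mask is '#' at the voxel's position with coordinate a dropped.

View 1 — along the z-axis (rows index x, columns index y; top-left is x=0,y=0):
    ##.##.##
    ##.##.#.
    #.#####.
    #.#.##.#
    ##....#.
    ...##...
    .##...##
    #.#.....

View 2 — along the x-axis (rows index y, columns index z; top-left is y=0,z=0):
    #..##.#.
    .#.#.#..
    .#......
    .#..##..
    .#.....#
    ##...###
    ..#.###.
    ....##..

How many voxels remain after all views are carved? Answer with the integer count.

|visual hull| = 98

before carving: 512 voxels (8×8×8)
  1. axis=2 (XY plane), |mask|=33  ⇒  voxels=264
  2. axis=0 (YZ plane), |mask|=24  ⇒  voxels=98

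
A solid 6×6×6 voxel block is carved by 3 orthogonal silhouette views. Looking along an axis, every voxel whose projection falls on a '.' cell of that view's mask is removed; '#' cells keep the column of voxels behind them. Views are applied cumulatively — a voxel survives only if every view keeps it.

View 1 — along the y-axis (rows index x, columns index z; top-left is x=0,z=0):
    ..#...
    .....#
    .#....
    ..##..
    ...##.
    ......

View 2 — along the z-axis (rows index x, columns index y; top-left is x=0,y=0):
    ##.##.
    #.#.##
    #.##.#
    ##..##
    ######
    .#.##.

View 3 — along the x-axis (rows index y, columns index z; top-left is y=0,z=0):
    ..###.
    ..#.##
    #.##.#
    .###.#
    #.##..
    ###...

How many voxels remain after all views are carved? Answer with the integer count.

voxel count = 19

initial block: 6^3 = 216
  1. axis=1 (XZ plane), |mask|=7  ⇒  voxels=42
  2. axis=2 (XY plane), |mask|=25  ⇒  voxels=32
  3. axis=0 (YZ plane), |mask|=20  ⇒  voxels=19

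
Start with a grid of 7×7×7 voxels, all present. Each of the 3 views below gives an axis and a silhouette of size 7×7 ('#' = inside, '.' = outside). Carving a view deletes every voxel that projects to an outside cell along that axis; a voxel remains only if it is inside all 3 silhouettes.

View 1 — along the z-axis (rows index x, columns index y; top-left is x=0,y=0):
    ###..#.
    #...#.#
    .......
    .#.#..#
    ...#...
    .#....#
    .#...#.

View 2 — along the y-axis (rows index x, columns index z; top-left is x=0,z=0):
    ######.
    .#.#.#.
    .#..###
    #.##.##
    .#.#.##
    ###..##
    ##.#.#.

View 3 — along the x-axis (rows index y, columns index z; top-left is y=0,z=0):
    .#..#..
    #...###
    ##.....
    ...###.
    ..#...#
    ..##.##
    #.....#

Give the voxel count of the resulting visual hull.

voxel count = 29

before carving: 343 voxels (7×7×7)
step 1: project along z, AND mask (15/49) → |grid| = 105
step 2: project along y, AND mask (31/49) → |grid| = 70
step 3: project along x, AND mask (19/49) → |grid| = 29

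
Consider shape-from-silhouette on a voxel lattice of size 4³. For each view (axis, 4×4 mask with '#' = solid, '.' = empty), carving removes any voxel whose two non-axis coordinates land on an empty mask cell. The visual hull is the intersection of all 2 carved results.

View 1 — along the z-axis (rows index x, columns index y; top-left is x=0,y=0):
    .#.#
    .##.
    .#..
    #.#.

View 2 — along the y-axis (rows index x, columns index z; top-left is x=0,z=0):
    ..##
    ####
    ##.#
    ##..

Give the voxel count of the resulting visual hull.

before carving: 64 voxels (4×4×4)
carve view 1 (along z, XY-mask fill 7/16): 28 voxels remain
carve view 2 (along y, XZ-mask fill 11/16): 19 voxels remain

remaining voxels: 19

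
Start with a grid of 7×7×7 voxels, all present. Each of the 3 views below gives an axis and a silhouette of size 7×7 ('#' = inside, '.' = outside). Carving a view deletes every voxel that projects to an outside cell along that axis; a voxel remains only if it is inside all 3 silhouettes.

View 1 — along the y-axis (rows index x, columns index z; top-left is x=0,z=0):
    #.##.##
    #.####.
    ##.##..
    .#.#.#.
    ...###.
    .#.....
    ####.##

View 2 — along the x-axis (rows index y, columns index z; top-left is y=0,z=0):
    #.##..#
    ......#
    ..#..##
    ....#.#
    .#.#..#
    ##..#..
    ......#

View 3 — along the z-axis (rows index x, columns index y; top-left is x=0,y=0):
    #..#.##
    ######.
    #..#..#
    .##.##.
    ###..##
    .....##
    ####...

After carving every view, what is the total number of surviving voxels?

initial block: 7^3 = 343
  1. axis=1 (XZ plane), |mask|=27  ⇒  voxels=189
  2. axis=0 (YZ plane), |mask|=17  ⇒  voxels=57
  3. axis=2 (XY plane), |mask|=28  ⇒  voxels=36

remaining voxels: 36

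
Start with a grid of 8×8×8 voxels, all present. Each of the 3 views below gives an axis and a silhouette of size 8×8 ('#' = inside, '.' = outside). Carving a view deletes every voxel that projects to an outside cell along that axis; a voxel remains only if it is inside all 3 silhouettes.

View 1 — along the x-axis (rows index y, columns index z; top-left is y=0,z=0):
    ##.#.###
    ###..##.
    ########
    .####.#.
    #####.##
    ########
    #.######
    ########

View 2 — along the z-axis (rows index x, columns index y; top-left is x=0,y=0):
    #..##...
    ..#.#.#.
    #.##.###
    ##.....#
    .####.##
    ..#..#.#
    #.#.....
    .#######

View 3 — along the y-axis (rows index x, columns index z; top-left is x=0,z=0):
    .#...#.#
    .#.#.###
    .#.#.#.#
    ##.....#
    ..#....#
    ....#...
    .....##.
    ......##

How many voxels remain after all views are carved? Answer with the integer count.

before carving: 512 voxels (8×8×8)
carve view 1 (along x, YZ-mask fill 54/64): 432 voxels remain
carve view 2 (along z, XY-mask fill 33/64): 227 voxels remain
carve view 3 (along y, XZ-mask fill 22/64): 77 voxels remain

voxel count = 77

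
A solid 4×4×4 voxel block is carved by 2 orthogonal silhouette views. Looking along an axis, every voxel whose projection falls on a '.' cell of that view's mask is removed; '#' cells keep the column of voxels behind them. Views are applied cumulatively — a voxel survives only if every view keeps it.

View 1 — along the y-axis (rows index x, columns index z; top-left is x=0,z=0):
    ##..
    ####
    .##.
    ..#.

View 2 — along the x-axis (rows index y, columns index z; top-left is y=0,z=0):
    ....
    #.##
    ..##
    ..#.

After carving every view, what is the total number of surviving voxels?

full grid |V| = 64
carve view 1 (along y, XZ-mask fill 9/16): 36 voxels remain
carve view 2 (along x, YZ-mask fill 6/16): 13 voxels remain

remaining voxels: 13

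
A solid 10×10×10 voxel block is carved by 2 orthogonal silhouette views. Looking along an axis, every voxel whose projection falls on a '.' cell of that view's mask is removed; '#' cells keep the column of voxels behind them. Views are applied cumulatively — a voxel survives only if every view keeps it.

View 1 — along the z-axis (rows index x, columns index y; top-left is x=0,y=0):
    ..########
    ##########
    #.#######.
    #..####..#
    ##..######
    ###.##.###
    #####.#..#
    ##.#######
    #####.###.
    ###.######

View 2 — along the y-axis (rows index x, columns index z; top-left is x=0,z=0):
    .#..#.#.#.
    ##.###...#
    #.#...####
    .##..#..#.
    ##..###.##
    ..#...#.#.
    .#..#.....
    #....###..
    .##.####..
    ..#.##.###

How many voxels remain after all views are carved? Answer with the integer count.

remaining voxels: 396

initial block: 10^3 = 1000
  1. axis=2 (XY plane), |mask|=81  ⇒  voxels=810
  2. axis=1 (XZ plane), |mask|=48  ⇒  voxels=396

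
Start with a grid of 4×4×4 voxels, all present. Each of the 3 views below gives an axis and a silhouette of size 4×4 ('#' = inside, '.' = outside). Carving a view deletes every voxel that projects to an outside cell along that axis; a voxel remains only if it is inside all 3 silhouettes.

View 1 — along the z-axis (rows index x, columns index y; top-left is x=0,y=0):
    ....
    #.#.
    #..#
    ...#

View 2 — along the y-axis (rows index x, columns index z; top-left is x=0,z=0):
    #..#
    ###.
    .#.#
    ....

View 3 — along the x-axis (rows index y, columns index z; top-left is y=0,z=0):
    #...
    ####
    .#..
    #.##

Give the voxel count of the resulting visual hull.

full grid |V| = 64
carve view 1 (along z, XY-mask fill 5/16): 20 voxels remain
carve view 2 (along y, XZ-mask fill 7/16): 10 voxels remain
carve view 3 (along x, YZ-mask fill 9/16): 3 voxels remain

3 voxels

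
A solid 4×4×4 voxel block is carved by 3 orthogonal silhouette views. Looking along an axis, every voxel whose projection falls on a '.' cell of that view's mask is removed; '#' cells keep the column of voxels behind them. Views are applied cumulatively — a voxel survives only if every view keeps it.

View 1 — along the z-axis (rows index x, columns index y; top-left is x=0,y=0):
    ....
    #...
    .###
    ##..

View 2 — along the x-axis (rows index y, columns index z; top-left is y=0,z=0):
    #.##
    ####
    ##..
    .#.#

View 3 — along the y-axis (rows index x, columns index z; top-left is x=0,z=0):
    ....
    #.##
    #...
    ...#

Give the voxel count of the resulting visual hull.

|visual hull| = 7

before carving: 64 voxels (4×4×4)
after view 1 [z-axis, 6 of 16 cells solid] → remaining = 24
after view 2 [x-axis, 11 of 16 cells solid] → remaining = 18
after view 3 [y-axis, 5 of 16 cells solid] → remaining = 7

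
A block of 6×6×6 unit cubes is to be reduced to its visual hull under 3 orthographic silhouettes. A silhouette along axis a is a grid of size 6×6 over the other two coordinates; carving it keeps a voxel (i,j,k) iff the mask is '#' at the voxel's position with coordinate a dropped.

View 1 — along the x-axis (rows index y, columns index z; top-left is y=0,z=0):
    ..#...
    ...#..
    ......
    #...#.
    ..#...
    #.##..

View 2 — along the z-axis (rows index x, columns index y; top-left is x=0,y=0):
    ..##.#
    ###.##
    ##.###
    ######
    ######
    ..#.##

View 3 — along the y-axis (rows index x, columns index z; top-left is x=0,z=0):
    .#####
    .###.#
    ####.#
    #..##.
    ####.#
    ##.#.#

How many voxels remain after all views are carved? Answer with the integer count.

start: 6×6×6 = 216 voxels
after view 1 [x-axis, 8 of 36 cells solid] → remaining = 48
after view 2 [z-axis, 28 of 36 cells solid] → remaining = 39
after view 3 [y-axis, 26 of 36 cells solid] → remaining = 29

29 voxels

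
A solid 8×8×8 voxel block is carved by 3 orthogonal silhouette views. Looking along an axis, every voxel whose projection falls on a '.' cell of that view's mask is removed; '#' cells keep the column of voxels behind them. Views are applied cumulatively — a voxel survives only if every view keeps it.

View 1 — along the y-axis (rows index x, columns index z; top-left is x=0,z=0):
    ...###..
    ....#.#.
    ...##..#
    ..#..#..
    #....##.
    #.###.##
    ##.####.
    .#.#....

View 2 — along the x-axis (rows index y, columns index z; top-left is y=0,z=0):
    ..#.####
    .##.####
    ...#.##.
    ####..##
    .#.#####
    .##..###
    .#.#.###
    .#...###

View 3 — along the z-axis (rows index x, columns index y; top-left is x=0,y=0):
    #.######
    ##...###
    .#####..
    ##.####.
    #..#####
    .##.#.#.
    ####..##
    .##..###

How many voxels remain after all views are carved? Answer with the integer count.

start: 8×8×8 = 512 voxels
  1. axis=1 (XZ plane), |mask|=27  ⇒  voxels=216
  2. axis=0 (YZ plane), |mask|=40  ⇒  voxels=132
  3. axis=2 (XY plane), |mask|=44  ⇒  voxels=89

voxel count = 89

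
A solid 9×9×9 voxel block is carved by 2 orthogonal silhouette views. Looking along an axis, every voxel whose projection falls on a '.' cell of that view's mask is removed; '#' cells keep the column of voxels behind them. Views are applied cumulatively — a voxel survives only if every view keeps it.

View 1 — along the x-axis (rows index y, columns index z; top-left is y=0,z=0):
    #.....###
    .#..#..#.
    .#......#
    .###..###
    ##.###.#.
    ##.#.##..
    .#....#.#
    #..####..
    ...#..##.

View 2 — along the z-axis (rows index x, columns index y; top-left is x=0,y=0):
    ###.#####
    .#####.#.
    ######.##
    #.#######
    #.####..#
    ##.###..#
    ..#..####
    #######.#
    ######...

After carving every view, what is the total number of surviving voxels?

initial block: 9^3 = 729
after view 1 [x-axis, 37 of 81 cells solid] → remaining = 333
after view 2 [z-axis, 61 of 81 cells solid] → remaining = 255

|visual hull| = 255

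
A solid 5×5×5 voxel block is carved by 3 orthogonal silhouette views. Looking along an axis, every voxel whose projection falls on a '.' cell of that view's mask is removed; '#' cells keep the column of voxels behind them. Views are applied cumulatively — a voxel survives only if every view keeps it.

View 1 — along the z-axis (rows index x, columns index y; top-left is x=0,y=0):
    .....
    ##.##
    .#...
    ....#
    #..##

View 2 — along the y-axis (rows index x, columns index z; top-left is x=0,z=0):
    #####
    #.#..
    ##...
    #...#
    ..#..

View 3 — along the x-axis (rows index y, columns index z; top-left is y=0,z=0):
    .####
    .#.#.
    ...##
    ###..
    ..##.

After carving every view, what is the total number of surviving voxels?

voxel count = 8

initial block: 5^3 = 125
[1] z-view keeps 9 columns → grid now 45
[2] y-view keeps 12 columns → grid now 15
[3] x-view keeps 13 columns → grid now 8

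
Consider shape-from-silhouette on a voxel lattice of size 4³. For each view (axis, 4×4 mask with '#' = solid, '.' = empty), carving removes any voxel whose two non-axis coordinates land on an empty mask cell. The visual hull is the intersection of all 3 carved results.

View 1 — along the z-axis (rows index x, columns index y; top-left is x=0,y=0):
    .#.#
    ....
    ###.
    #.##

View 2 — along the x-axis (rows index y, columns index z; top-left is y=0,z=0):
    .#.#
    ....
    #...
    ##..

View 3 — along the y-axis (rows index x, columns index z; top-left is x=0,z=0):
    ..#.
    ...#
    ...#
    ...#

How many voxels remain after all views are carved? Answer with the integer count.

before carving: 64 voxels (4×4×4)
[1] z-view keeps 8 columns → grid now 32
[2] x-view keeps 5 columns → grid now 10
[3] y-view keeps 4 columns → grid now 2

voxel count = 2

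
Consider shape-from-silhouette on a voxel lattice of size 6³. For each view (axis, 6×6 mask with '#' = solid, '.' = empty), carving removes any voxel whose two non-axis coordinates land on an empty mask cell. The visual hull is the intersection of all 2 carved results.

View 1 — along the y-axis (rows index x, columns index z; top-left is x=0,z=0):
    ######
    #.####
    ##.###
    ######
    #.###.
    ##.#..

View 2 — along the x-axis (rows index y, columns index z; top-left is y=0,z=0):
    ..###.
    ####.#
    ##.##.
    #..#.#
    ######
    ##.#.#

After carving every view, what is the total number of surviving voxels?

full grid |V| = 216
[1] y-view keeps 29 columns → grid now 174
[2] x-view keeps 25 columns → grid now 125

|visual hull| = 125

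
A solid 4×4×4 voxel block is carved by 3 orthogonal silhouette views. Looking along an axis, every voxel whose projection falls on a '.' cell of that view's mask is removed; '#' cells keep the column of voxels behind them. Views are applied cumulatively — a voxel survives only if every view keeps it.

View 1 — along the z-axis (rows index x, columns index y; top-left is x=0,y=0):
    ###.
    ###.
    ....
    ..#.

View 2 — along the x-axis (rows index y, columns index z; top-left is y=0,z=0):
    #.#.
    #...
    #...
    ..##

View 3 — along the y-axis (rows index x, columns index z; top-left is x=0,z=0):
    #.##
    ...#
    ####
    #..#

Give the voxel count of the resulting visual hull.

initial block: 4^3 = 64
  1. axis=2 (XY plane), |mask|=7  ⇒  voxels=28
  2. axis=0 (YZ plane), |mask|=6  ⇒  voxels=9
  3. axis=1 (XZ plane), |mask|=10  ⇒  voxels=5

5 voxels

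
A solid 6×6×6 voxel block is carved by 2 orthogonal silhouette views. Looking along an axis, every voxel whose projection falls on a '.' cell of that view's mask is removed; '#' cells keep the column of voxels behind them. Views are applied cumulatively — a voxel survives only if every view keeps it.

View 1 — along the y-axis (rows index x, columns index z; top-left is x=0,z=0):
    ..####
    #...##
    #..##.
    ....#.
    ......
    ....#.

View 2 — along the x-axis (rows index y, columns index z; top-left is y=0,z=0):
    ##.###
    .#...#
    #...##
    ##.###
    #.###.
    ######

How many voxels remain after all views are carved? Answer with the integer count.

initial block: 6^3 = 216
after view 1 [y-axis, 12 of 36 cells solid] → remaining = 72
after view 2 [x-axis, 25 of 36 cells solid] → remaining = 55

remaining voxels: 55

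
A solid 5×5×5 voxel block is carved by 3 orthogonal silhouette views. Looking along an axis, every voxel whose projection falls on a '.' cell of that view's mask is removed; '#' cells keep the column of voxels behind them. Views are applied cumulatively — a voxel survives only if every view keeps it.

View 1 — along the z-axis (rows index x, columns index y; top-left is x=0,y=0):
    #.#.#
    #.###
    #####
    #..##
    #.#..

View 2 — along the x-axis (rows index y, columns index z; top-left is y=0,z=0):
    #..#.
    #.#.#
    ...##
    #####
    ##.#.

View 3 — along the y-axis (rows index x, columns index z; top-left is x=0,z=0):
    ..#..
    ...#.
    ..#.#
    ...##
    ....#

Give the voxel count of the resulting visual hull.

initial block: 5^3 = 125
after view 1 [z-axis, 17 of 25 cells solid] → remaining = 85
after view 2 [x-axis, 15 of 25 cells solid] → remaining = 48
after view 3 [y-axis, 7 of 25 cells solid] → remaining = 14

voxel count = 14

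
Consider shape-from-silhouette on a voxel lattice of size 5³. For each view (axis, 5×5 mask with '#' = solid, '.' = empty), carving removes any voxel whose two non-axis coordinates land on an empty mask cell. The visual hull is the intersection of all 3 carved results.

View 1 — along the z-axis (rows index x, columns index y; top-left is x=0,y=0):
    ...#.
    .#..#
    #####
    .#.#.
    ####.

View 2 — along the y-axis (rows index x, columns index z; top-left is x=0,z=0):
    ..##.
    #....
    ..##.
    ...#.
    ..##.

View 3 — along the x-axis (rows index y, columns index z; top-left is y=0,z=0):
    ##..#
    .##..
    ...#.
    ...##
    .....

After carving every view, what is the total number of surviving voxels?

start: 5×5×5 = 125 voxels
[1] z-view keeps 14 columns → grid now 70
[2] y-view keeps 8 columns → grid now 24
[3] x-view keeps 8 columns → grid now 8

8 voxels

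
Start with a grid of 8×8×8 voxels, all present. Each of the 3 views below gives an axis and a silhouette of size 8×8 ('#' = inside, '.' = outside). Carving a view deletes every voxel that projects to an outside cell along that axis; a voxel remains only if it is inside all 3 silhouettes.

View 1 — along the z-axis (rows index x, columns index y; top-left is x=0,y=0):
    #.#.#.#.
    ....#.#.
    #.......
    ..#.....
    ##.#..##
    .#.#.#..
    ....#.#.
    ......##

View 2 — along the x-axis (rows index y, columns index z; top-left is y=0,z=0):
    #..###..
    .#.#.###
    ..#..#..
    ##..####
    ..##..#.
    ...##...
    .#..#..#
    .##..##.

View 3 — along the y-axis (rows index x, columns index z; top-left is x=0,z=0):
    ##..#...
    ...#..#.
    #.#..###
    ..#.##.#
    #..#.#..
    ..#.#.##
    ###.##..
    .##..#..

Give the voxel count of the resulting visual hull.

initial block: 8^3 = 512
V1 z: intersect with XY mask (20 set) -- 160 left
V2 x: intersect with YZ mask (29 set) -- 72 left
V3 y: intersect with XZ mask (29 set) -- 31 left

31 voxels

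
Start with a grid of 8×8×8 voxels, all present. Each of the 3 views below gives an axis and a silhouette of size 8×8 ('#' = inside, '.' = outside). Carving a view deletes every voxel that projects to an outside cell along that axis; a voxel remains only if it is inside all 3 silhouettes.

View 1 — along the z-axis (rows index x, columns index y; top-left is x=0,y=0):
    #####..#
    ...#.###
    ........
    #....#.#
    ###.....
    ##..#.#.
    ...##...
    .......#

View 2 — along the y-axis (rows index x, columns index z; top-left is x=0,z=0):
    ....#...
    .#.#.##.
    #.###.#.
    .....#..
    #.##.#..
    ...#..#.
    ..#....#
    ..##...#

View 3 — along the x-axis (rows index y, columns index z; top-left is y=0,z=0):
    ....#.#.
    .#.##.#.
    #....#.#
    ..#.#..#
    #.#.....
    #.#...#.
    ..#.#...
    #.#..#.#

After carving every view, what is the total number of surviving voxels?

voxel count = 17

full grid |V| = 512
V1 z: intersect with XY mask (23 set) -- 184 left
V2 y: intersect with XZ mask (22 set) -- 52 left
V3 x: intersect with YZ mask (23 set) -- 17 left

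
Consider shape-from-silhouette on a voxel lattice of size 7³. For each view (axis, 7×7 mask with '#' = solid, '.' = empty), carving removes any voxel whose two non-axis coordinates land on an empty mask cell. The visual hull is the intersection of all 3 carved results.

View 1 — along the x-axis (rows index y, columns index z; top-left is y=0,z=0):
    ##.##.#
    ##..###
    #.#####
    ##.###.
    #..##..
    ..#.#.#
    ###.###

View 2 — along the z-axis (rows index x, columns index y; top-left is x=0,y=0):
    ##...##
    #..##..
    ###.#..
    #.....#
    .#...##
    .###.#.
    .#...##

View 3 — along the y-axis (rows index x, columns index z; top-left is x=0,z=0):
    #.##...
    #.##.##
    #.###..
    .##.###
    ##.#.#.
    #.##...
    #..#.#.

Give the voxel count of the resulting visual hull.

full grid |V| = 343
step 1: project along x, AND mask (33/49) → |grid| = 231
step 2: project along z, AND mask (23/49) → |grid| = 109
step 3: project along y, AND mask (27/49) → |grid| = 51

voxel count = 51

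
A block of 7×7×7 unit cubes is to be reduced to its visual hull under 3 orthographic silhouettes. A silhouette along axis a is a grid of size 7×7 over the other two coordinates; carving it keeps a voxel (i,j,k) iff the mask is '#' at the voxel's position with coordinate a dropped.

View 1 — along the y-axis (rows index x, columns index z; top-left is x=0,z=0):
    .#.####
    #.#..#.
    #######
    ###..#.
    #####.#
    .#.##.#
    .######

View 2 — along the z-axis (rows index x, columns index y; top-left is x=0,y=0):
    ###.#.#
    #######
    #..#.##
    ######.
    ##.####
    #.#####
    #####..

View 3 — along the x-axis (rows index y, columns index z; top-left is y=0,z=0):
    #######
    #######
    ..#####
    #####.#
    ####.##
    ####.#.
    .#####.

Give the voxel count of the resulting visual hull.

before carving: 343 voxels (7×7×7)
step 1: project along y, AND mask (35/49) → |grid| = 245
step 2: project along z, AND mask (39/49) → |grid| = 188
step 3: project along x, AND mask (41/49) → |grid| = 161

voxel count = 161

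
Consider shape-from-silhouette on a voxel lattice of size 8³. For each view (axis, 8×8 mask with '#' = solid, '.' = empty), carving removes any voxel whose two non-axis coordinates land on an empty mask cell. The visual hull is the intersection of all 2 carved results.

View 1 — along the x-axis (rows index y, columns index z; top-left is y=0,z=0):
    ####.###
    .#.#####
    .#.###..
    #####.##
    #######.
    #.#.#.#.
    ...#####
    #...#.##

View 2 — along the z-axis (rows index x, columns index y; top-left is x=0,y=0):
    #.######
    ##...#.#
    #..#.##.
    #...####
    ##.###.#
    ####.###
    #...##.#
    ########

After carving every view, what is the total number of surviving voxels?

voxel count = 247

initial block: 8^3 = 512
  1. axis=0 (YZ plane), |mask|=44  ⇒  voxels=352
  2. axis=2 (XY plane), |mask|=45  ⇒  voxels=247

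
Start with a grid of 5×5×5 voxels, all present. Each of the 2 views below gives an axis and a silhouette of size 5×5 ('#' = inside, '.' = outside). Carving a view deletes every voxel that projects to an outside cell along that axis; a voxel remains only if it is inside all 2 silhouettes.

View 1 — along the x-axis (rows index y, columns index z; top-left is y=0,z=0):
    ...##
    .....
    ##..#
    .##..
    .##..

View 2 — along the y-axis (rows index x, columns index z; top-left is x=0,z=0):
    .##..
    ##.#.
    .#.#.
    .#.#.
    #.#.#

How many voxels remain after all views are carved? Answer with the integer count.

remaining voxels: 23

start: 5×5×5 = 125 voxels
after view 1 [x-axis, 9 of 25 cells solid] → remaining = 45
after view 2 [y-axis, 12 of 25 cells solid] → remaining = 23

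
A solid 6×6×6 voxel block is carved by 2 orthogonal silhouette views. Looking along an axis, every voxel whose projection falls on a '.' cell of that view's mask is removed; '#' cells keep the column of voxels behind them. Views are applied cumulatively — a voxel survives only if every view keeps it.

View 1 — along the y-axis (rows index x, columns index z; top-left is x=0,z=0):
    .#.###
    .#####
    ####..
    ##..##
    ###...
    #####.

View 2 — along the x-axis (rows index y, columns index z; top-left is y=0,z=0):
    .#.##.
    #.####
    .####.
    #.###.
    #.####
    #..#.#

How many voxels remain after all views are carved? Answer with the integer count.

remaining voxels: 97

before carving: 216 voxels (6×6×6)
[1] y-view keeps 25 columns → grid now 150
[2] x-view keeps 24 columns → grid now 97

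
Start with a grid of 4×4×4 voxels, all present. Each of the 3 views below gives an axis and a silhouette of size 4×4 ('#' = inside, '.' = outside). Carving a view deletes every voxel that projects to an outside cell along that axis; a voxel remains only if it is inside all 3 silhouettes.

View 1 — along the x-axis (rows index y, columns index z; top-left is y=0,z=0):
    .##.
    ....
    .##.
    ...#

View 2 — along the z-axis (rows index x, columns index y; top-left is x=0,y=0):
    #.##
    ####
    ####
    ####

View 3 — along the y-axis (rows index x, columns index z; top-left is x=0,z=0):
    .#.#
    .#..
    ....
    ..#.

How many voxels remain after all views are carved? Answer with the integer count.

full grid |V| = 64
V1 x: intersect with YZ mask (5 set) -- 20 left
V2 z: intersect with XY mask (15 set) -- 20 left
V3 y: intersect with XZ mask (4 set) -- 7 left

voxel count = 7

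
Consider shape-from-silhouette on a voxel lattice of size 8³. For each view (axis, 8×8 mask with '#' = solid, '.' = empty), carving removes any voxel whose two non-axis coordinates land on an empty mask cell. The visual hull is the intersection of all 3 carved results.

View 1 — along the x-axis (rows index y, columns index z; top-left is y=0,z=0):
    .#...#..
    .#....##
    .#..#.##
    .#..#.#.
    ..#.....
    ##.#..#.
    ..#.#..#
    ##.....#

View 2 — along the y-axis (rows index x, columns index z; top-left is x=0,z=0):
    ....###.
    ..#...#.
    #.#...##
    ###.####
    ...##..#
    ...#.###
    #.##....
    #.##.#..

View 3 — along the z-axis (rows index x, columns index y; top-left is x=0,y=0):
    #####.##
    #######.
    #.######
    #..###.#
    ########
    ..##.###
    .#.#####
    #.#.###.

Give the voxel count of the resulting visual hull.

initial block: 8^3 = 512
carve view 1 (along x, YZ-mask fill 23/64): 184 voxels remain
carve view 2 (along y, XZ-mask fill 30/64): 77 voxels remain
carve view 3 (along z, XY-mask fill 50/64): 60 voxels remain

remaining voxels: 60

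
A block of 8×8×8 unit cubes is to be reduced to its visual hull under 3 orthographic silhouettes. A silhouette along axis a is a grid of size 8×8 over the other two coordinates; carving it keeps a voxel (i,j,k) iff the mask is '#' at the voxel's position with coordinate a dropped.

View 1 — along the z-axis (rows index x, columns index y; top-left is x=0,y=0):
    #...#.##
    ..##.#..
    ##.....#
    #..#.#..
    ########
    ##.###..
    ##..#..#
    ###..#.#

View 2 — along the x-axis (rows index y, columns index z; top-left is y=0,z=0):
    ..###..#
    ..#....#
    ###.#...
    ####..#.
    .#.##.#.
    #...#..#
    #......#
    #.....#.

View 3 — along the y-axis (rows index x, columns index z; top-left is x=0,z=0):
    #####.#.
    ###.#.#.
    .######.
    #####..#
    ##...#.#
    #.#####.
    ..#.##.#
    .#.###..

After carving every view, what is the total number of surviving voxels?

before carving: 512 voxels (8×8×8)
V1 z: intersect with XY mask (35 set) -- 280 left
V2 x: intersect with YZ mask (26 set) -- 115 left
V3 y: intersect with XZ mask (41 set) -- 72 left

voxel count = 72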